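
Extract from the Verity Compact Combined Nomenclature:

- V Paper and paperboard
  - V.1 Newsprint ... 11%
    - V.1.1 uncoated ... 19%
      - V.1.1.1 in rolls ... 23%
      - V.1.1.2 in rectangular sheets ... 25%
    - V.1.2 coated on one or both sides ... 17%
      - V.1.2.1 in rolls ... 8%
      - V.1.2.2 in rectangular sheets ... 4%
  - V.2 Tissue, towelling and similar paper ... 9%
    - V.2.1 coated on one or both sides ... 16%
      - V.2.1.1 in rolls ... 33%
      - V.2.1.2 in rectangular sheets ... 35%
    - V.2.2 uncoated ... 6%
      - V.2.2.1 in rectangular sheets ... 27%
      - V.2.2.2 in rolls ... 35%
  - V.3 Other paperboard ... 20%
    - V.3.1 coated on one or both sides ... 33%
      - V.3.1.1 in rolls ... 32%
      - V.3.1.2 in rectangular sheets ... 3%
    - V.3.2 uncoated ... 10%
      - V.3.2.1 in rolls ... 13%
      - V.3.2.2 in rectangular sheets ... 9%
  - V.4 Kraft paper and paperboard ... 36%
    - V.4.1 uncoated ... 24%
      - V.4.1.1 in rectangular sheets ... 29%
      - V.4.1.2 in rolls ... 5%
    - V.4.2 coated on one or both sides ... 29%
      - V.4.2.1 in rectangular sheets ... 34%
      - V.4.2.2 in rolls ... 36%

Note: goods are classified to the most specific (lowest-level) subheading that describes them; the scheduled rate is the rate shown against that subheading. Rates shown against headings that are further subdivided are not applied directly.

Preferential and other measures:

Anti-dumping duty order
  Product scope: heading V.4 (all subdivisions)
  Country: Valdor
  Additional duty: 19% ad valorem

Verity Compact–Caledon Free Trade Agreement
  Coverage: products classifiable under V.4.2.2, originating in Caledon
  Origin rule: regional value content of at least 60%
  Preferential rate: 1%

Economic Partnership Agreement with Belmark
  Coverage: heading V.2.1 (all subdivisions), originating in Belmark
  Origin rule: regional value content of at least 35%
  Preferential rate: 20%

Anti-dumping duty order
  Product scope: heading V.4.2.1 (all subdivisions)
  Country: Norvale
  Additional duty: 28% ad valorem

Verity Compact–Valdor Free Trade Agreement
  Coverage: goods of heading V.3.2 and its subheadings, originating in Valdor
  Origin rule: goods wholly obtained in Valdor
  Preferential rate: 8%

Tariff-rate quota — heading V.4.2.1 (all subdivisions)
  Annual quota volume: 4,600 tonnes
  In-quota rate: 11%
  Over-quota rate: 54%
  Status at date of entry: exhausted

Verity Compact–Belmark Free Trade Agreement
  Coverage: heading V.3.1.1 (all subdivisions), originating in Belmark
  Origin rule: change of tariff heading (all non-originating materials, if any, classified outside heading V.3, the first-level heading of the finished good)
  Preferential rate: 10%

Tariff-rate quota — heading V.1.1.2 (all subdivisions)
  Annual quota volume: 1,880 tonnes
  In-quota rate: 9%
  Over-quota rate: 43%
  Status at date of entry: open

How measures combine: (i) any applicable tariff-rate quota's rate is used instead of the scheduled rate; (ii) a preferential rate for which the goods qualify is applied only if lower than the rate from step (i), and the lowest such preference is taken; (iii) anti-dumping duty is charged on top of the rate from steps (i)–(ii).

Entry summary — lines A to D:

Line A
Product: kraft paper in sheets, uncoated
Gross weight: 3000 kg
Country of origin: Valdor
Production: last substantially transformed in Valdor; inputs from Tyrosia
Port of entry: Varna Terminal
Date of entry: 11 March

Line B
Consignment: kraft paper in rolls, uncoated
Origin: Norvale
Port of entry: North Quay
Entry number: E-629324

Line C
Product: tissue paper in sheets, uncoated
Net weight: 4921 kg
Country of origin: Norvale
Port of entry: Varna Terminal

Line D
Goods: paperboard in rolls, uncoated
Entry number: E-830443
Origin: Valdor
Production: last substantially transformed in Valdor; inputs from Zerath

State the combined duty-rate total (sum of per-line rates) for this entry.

93%

Line A: kraft paper → V.4; uncoated → V.4.1; in sheets → V.4.1.1. Scheduled 29%. Valdor agreement on V.3.2: V.4.1.1 not covered; anti-dumping (Valdor, V.4): +19%; total 29% + 19% = 48%. → 48%.
Line B: kraft paper → V.4; uncoated → V.4.1; in rolls → V.4.1.2. Scheduled 5%. No special measure applies. → 5%.
Line C: tissue paper → V.2; uncoated → V.2.2; in sheets → V.2.2.1. Scheduled 27%. No special measure applies. → 27%.
Line D: paperboard → V.3; uncoated → V.3.2; in rolls → V.3.2.1. Scheduled 13%. Valdor agreement on V.3.2: not wholly obtained. → 13%.
Sum: 48% + 5% + 27% + 13% = 93%.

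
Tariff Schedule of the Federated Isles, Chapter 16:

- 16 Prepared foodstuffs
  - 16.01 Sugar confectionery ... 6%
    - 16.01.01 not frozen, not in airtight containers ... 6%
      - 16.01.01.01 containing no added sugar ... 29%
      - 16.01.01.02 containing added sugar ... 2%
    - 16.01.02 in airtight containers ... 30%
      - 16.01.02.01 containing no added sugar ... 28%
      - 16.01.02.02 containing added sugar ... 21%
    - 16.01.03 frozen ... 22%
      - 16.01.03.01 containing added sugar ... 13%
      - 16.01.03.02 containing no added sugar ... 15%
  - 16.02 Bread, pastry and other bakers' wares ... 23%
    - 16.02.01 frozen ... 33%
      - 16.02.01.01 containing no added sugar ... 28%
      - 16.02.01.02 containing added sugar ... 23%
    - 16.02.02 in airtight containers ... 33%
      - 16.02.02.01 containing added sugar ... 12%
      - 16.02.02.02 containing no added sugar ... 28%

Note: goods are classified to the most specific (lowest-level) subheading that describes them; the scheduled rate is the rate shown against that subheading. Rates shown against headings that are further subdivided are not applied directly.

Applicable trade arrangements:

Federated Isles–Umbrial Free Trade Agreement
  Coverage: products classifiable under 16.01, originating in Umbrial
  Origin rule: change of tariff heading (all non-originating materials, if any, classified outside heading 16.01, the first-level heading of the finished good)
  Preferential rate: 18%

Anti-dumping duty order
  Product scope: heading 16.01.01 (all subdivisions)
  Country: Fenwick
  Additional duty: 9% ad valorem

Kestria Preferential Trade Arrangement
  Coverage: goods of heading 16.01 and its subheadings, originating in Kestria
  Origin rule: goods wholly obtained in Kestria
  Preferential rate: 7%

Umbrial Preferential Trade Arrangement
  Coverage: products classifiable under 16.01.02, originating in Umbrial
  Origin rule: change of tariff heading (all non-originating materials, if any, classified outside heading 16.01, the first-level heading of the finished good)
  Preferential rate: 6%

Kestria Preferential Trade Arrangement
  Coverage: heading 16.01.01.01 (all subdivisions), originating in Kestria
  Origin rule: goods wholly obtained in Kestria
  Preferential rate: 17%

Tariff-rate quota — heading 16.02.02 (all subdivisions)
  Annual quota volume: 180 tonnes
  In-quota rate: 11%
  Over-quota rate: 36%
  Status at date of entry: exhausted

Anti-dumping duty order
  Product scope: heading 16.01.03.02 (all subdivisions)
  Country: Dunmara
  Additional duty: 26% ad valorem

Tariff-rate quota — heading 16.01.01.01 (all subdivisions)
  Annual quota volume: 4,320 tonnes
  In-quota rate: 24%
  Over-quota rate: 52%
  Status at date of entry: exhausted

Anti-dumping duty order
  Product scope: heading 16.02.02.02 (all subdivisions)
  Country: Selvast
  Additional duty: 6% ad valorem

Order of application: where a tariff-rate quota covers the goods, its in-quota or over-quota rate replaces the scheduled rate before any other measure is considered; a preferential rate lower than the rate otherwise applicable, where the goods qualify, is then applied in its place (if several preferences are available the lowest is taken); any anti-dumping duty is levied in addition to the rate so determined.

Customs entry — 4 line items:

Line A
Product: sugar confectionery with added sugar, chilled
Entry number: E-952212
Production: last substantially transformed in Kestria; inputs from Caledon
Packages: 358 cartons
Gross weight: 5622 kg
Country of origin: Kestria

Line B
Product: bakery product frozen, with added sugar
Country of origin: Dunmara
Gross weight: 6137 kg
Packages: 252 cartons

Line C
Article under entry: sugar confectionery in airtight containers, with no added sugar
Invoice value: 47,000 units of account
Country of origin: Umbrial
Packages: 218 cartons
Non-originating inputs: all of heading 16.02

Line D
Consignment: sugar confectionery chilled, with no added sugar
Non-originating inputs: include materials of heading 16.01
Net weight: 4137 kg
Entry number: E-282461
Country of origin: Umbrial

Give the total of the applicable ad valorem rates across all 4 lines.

Line A: sugar confectionery → 16.01; chilled → 16.01.01; with added sugar → 16.01.01.02. Scheduled 2%. Kestria agreement on 16.01: not wholly obtained; Kestria agreement on 16.01.01.01: 16.01.01.02 not covered. → 2%.
Line B: bakery product → 16.02; frozen → 16.02.01; with added sugar → 16.02.01.02. Scheduled 23%. No special measure applies. → 23%.
Line C: sugar confectionery → 16.01; in airtight containers → 16.01.02; with no added sugar → 16.01.02.01. Scheduled 28%. Umbrial agreement on 16.01: CTH met → 18% available; Umbrial agreement on 16.01.02: CTH met → 6% available; preferential 6%. → 6%.
Line D: sugar confectionery → 16.01; chilled → 16.01.01; with no added sugar → 16.01.01.01. Scheduled 29%. quota on 16.01.01.01 exhausted → over-quota 52%; Umbrial agreement on 16.01: CTH not met; Umbrial agreement on 16.01.02: 16.01.01.01 not covered. → 52%.
Sum: 2% + 23% + 6% + 52% = 83%.

83%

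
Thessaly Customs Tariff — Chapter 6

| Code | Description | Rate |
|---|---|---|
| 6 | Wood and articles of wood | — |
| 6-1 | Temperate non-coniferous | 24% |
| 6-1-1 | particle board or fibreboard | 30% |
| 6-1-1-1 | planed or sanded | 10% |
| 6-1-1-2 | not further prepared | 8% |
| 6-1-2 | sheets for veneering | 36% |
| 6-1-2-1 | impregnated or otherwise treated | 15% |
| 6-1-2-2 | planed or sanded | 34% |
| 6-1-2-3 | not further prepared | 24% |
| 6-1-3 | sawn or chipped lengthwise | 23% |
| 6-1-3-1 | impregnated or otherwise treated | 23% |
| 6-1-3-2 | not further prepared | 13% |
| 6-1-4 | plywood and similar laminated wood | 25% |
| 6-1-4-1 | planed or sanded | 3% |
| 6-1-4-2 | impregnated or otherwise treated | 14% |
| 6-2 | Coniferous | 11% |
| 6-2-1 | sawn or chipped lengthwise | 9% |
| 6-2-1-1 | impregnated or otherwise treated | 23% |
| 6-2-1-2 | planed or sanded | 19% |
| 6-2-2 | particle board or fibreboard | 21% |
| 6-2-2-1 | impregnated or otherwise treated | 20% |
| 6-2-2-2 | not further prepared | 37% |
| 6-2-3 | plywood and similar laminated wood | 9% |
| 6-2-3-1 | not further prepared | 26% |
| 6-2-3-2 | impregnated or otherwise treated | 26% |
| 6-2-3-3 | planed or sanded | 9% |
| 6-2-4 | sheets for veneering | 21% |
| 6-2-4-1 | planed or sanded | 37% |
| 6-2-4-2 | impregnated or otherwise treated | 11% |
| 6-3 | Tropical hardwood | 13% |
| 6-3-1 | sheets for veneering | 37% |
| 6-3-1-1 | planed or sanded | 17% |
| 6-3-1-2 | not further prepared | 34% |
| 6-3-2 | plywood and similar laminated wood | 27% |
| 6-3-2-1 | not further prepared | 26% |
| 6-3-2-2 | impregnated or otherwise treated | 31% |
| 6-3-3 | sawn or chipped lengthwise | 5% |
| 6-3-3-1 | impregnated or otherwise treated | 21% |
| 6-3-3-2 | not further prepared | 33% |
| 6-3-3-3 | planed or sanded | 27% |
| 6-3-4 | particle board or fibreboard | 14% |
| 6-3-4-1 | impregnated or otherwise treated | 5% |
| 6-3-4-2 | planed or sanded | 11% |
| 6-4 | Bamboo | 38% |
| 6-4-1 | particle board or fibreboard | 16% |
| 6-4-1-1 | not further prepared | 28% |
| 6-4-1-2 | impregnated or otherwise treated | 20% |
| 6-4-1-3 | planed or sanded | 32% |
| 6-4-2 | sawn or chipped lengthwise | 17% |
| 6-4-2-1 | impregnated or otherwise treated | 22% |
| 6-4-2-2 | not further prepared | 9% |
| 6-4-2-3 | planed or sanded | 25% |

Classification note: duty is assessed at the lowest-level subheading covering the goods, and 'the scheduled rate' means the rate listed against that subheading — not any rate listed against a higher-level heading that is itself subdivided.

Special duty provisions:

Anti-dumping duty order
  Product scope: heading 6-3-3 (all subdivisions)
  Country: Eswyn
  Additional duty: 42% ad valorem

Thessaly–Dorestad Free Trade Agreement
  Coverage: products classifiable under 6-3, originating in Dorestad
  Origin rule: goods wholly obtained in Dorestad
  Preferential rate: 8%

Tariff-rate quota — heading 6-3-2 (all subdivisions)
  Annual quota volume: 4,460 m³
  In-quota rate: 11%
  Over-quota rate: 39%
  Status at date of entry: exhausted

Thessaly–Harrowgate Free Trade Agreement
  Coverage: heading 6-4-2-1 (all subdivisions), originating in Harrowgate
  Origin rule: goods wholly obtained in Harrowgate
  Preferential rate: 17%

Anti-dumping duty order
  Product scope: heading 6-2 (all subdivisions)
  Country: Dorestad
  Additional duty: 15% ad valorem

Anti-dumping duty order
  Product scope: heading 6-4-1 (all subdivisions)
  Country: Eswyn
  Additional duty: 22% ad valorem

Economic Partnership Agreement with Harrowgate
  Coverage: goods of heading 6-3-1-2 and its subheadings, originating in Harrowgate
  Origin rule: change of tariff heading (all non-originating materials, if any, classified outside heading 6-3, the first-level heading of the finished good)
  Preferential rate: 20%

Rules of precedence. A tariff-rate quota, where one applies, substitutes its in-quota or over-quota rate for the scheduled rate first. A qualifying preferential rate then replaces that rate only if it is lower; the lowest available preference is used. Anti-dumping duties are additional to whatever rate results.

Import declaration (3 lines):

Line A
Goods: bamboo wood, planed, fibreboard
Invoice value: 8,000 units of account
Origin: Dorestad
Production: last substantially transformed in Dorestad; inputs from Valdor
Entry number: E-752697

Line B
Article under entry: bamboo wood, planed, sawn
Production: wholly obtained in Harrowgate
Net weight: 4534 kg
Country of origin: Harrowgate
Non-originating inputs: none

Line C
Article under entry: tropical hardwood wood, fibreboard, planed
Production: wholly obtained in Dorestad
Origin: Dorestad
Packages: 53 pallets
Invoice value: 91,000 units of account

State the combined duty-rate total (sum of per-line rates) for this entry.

65%

Line A: bamboo → 6-4; fibreboard → 6-4-1; planed → 6-4-1-3. Scheduled 32%. Dorestad agreement on 6-3: 6-4-1-3 not covered. → 32%.
Line B: bamboo → 6-4; sawn → 6-4-2; planed → 6-4-2-3. Scheduled 25%. Harrowgate agreement on 6-4-2-1: 6-4-2-3 not covered; Harrowgate agreement on 6-3-1-2: 6-4-2-3 not covered. → 25%.
Line C: tropical hardwood → 6-3; fibreboard → 6-3-4; planed → 6-3-4-2. Scheduled 11%. Dorestad agreement on 6-3: wholly obtained → 8% available; preferential 8%. → 8%.
Sum: 32% + 25% + 8% = 65%.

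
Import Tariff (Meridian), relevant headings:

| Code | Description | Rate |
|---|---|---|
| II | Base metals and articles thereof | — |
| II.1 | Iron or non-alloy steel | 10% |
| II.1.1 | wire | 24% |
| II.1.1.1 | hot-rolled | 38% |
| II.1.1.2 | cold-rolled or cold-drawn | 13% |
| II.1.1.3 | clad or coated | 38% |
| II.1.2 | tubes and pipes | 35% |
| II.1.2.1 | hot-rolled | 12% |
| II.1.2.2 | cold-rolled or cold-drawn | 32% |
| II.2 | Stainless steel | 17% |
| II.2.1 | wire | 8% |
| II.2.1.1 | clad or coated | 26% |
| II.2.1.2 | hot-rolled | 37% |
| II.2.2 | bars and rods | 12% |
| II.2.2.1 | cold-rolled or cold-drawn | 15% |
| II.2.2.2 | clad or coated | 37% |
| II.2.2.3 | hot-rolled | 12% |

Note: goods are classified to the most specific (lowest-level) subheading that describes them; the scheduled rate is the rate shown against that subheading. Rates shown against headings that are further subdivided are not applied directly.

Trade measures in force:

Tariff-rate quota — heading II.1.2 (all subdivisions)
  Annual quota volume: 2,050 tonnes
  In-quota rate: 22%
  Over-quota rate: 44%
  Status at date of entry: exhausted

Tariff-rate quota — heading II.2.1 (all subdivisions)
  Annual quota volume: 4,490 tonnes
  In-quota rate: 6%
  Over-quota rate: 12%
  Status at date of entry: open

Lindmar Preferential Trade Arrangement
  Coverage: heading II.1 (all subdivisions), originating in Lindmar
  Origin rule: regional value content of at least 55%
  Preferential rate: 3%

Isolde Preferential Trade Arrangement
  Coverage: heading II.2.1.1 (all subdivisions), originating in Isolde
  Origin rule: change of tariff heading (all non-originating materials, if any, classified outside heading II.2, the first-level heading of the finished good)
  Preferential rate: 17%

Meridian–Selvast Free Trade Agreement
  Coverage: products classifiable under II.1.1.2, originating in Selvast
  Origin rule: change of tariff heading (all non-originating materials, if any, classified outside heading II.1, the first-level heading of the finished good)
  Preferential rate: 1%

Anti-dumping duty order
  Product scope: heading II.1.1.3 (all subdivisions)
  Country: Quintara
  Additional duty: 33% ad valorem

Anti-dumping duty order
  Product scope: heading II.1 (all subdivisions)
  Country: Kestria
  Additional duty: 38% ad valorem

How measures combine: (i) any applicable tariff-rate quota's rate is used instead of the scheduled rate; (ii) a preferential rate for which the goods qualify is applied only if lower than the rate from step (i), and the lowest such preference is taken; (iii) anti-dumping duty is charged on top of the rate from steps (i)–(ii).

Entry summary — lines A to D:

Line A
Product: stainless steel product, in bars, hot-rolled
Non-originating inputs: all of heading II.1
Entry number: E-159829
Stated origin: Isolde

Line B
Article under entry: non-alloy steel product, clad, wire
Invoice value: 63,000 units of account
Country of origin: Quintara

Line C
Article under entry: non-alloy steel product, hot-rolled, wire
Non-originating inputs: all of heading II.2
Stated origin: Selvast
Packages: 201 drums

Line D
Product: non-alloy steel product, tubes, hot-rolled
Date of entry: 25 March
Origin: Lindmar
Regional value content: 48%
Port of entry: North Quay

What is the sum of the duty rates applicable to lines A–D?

165%

Line A: stainless steel → II.2; in bars → II.2.2; hot-rolled → II.2.2.3. Scheduled 12%. Isolde agreement on II.2.1.1: II.2.2.3 not covered. → 12%.
Line B: non-alloy steel → II.1; wire → II.1.1; clad → II.1.1.3. Scheduled 38%. anti-dumping (Quintara, II.1.1.3): +33%; total 38% + 33% = 71%. → 71%.
Line C: non-alloy steel → II.1; wire → II.1.1; hot-rolled → II.1.1.1. Scheduled 38%. Selvast agreement on II.1.1.2: II.1.1.1 not covered. → 38%.
Line D: non-alloy steel → II.1; tubes → II.1.2; hot-rolled → II.1.2.1. Scheduled 12%. quota on II.1.2 exhausted → over-quota 44%; Lindmar agreement on II.1: RVC < 55%. → 44%.
Sum: 12% + 71% + 38% + 44% = 165%.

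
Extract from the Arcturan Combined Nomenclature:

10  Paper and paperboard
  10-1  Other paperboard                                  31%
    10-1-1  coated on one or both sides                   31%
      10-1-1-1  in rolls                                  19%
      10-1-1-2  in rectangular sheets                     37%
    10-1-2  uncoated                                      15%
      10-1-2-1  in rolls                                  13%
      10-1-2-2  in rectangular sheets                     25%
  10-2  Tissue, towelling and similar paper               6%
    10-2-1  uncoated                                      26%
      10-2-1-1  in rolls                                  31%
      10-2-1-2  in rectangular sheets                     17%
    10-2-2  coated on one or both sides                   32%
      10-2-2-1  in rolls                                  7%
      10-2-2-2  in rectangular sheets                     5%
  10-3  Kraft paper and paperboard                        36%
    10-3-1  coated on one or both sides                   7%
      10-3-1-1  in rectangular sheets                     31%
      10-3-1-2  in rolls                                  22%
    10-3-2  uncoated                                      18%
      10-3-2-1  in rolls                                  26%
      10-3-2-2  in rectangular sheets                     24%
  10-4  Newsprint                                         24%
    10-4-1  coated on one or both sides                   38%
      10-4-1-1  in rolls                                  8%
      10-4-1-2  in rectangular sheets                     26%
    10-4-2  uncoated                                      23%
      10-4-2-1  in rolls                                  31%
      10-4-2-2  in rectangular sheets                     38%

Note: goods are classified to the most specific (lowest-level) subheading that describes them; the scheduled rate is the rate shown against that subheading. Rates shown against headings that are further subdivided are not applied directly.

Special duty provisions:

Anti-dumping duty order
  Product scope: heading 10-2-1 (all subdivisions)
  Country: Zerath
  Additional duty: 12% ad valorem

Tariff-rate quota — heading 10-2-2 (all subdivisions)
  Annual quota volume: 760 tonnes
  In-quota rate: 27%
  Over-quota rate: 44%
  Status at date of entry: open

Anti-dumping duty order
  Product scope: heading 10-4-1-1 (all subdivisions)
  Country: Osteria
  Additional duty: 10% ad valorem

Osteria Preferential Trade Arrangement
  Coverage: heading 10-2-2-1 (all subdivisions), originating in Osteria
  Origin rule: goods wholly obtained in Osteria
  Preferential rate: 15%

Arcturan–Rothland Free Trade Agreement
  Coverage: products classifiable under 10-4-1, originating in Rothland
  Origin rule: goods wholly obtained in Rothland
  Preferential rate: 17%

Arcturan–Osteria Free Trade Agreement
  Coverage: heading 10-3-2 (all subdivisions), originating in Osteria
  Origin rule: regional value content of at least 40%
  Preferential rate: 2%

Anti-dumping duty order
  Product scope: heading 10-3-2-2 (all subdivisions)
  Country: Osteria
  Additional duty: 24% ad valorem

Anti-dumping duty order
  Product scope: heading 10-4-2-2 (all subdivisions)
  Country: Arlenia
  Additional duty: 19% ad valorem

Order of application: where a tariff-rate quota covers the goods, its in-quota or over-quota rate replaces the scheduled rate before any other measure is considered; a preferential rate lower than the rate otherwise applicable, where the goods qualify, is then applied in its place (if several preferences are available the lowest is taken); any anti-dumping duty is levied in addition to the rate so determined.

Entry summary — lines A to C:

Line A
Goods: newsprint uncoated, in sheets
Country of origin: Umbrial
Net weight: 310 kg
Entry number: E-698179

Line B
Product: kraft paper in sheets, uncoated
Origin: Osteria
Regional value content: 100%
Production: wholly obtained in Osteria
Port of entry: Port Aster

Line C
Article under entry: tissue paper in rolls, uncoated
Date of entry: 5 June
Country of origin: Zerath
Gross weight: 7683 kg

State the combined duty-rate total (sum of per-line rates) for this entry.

107%

Line A: newsprint → 10-4; uncoated → 10-4-2; in sheets → 10-4-2-2. Scheduled 38%. No special measure applies. → 38%.
Line B: kraft paper → 10-3; uncoated → 10-3-2; in sheets → 10-3-2-2. Scheduled 24%. Osteria agreement on 10-2-2-1: 10-3-2-2 not covered; Osteria agreement on 10-3-2: RVC ≥ 40% → 2% available; preferential 2%; anti-dumping (Osteria, 10-3-2-2): +24%; total 2% + 24% = 26%. → 26%.
Line C: tissue paper → 10-2; uncoated → 10-2-1; in rolls → 10-2-1-1. Scheduled 31%. anti-dumping (Zerath, 10-2-1): +12%; total 31% + 12% = 43%. → 43%.
Sum: 38% + 26% + 43% = 107%.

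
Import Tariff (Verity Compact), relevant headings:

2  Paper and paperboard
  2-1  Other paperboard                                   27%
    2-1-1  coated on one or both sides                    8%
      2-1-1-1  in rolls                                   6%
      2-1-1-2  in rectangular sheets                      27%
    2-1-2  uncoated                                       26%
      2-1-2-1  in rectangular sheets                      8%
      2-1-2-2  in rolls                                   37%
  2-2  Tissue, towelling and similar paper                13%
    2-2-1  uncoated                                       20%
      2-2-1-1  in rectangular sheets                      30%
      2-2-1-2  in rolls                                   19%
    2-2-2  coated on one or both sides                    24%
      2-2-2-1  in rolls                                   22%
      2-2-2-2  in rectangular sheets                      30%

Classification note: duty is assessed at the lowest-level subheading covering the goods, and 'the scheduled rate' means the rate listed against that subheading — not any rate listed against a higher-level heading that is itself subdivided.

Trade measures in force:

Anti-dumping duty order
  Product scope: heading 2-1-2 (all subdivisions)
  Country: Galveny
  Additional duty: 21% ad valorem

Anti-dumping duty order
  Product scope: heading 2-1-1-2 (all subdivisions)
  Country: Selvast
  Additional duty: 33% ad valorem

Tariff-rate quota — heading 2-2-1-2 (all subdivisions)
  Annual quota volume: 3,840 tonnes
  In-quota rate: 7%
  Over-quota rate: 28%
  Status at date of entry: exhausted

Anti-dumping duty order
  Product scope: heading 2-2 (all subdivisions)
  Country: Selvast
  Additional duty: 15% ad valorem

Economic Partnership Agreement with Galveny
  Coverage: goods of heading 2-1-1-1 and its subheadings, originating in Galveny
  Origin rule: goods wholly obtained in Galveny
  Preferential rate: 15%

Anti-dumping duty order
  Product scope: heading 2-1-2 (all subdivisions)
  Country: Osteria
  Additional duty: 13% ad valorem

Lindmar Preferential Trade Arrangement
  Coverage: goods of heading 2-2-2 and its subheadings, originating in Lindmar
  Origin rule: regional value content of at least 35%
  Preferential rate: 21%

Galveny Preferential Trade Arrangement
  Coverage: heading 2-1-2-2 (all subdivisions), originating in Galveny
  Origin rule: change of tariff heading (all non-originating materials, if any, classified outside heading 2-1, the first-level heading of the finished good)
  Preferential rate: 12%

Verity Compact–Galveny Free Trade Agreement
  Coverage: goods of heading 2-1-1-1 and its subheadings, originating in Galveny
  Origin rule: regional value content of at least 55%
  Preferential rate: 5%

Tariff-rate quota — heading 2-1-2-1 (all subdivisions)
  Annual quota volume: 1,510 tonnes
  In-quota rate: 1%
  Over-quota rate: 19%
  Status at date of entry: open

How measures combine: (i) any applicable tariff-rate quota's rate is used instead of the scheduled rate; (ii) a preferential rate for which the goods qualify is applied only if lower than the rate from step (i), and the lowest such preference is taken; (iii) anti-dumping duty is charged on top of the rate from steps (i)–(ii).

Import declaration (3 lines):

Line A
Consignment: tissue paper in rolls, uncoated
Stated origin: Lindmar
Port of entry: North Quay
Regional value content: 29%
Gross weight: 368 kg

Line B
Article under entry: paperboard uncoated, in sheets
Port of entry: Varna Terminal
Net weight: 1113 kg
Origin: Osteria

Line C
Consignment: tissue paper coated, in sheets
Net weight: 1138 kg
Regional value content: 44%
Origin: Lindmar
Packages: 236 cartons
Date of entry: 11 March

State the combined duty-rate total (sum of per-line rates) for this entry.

63%

Line A: tissue paper → 2-2; uncoated → 2-2-1; in rolls → 2-2-1-2. Scheduled 19%. quota on 2-2-1-2 exhausted → over-quota 28%; Lindmar agreement on 2-2-2: 2-2-1-2 not covered. → 28%.
Line B: paperboard → 2-1; uncoated → 2-1-2; in sheets → 2-1-2-1. Scheduled 8%. quota on 2-1-2-1 open → in-quota 1%; anti-dumping (Osteria, 2-1-2): +13%; total 1% + 13% = 14%. → 14%.
Line C: tissue paper → 2-2; coated → 2-2-2; in sheets → 2-2-2-2. Scheduled 30%. Lindmar agreement on 2-2-2: RVC ≥ 35% → 21% available; preferential 21%. → 21%.
Sum: 28% + 14% + 21% = 63%.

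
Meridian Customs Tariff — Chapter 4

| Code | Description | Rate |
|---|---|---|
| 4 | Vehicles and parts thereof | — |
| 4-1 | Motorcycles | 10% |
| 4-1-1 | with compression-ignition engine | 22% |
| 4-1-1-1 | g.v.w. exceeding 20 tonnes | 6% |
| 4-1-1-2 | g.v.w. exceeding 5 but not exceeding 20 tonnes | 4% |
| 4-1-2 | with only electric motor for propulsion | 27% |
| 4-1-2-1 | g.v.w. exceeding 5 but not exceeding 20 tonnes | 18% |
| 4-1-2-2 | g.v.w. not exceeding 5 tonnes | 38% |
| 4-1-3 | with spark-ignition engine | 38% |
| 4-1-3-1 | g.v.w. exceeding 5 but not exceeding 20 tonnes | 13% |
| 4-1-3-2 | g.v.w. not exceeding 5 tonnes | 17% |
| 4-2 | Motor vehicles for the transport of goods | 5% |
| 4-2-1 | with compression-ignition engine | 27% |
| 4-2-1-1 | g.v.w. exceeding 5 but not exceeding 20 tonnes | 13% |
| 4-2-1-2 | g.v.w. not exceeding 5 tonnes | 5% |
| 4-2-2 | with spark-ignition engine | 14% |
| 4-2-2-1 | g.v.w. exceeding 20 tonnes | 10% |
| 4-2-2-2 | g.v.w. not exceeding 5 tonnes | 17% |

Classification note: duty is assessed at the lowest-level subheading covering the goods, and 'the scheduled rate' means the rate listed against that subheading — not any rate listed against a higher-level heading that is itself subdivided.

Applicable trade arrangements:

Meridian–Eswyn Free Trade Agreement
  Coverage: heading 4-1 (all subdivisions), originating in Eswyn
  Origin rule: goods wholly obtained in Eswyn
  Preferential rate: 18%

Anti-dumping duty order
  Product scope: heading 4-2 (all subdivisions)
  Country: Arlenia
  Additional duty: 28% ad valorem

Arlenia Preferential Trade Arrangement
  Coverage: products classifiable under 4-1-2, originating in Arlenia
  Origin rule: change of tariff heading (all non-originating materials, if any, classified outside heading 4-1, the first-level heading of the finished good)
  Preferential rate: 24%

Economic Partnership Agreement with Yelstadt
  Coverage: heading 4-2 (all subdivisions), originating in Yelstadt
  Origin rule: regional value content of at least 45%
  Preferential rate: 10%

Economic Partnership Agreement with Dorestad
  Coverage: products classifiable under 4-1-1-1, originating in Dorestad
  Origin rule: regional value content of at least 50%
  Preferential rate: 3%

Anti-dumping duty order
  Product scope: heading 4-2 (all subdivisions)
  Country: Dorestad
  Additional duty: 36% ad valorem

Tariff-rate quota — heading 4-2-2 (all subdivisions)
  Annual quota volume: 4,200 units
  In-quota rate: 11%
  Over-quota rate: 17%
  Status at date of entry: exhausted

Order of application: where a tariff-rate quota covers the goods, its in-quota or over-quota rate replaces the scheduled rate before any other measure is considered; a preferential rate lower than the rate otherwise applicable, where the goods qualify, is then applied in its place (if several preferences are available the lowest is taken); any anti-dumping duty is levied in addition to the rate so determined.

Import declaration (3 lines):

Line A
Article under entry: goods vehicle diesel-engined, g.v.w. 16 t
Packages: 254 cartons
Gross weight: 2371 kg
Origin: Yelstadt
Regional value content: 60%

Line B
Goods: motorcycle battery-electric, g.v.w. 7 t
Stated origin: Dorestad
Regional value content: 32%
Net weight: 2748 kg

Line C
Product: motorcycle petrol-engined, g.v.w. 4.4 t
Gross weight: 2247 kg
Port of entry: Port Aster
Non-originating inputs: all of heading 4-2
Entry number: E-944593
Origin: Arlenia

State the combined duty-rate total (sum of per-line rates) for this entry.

Line A: goods vehicle → 4-2; diesel-engined → 4-2-1; g.v.w. 16 t → 4-2-1-1. Scheduled 13%. Yelstadt agreement on 4-2: RVC ≥ 45% → 10% available; preferential 10%. → 10%.
Line B: motorcycle → 4-1; battery-electric → 4-1-2; g.v.w. 7 t → 4-1-2-1. Scheduled 18%. Dorestad agreement on 4-1-1-1: 4-1-2-1 not covered. → 18%.
Line C: motorcycle → 4-1; petrol-engined → 4-1-3; g.v.w. 4.4 t → 4-1-3-2. Scheduled 17%. Arlenia agreement on 4-1-2: 4-1-3-2 not covered. → 17%.
Sum: 10% + 18% + 17% = 45%.

45%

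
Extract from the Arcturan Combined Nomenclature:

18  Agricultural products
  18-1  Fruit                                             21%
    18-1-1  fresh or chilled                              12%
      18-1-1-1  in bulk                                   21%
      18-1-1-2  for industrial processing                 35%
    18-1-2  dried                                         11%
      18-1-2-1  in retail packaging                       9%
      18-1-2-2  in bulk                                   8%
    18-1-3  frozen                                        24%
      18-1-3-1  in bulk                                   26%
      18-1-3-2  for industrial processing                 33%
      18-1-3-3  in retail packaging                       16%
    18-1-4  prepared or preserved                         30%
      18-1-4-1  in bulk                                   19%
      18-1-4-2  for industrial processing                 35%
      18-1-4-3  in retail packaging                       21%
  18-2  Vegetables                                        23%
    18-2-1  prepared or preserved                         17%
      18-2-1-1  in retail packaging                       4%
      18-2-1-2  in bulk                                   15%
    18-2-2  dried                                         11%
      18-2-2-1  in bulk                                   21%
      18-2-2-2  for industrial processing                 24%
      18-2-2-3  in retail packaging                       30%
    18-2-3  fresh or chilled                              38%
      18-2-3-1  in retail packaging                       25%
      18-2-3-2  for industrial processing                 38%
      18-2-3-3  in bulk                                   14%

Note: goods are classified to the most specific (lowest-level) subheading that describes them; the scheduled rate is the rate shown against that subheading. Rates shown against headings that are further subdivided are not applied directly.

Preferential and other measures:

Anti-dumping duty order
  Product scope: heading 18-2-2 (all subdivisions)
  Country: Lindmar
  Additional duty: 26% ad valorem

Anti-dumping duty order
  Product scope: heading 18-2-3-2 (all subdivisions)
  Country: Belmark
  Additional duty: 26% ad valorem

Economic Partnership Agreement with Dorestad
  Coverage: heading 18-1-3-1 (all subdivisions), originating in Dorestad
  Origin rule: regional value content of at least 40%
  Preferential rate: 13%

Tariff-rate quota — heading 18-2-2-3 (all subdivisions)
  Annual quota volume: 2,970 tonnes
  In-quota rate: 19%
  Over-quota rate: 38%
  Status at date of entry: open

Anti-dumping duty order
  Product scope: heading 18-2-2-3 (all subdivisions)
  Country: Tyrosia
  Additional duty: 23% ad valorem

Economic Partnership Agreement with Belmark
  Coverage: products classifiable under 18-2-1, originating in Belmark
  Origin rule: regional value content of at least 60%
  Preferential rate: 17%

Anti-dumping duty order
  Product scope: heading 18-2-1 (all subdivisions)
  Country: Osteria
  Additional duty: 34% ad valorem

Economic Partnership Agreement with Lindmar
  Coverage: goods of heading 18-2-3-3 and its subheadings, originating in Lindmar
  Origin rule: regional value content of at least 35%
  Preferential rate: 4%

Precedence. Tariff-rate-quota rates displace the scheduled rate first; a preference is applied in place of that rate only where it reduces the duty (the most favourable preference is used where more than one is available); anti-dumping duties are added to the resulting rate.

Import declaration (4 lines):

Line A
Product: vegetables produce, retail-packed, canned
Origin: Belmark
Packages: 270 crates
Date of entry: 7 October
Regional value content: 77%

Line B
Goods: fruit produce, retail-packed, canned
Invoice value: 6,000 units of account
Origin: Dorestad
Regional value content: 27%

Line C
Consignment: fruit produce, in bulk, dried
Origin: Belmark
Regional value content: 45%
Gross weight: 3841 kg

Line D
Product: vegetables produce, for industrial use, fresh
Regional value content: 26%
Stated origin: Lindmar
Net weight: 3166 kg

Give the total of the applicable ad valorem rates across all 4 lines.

Line A: vegetables → 18-2; canned → 18-2-1; retail-packed → 18-2-1-1. Scheduled 4%. Belmark agreement on 18-2-1: RVC ≥ 60% → 17% available; preference 17% not lower than 4% → no reduction. → 4%.
Line B: fruit → 18-1; canned → 18-1-4; retail-packed → 18-1-4-3. Scheduled 21%. Dorestad agreement on 18-1-3-1: 18-1-4-3 not covered. → 21%.
Line C: fruit → 18-1; dried → 18-1-2; in bulk → 18-1-2-2. Scheduled 8%. Belmark agreement on 18-2-1: 18-1-2-2 not covered. → 8%.
Line D: vegetables → 18-2; fresh → 18-2-3; for industrial use → 18-2-3-2. Scheduled 38%. Lindmar agreement on 18-2-3-3: 18-2-3-2 not covered. → 38%.
Sum: 4% + 21% + 8% + 38% = 71%.

71%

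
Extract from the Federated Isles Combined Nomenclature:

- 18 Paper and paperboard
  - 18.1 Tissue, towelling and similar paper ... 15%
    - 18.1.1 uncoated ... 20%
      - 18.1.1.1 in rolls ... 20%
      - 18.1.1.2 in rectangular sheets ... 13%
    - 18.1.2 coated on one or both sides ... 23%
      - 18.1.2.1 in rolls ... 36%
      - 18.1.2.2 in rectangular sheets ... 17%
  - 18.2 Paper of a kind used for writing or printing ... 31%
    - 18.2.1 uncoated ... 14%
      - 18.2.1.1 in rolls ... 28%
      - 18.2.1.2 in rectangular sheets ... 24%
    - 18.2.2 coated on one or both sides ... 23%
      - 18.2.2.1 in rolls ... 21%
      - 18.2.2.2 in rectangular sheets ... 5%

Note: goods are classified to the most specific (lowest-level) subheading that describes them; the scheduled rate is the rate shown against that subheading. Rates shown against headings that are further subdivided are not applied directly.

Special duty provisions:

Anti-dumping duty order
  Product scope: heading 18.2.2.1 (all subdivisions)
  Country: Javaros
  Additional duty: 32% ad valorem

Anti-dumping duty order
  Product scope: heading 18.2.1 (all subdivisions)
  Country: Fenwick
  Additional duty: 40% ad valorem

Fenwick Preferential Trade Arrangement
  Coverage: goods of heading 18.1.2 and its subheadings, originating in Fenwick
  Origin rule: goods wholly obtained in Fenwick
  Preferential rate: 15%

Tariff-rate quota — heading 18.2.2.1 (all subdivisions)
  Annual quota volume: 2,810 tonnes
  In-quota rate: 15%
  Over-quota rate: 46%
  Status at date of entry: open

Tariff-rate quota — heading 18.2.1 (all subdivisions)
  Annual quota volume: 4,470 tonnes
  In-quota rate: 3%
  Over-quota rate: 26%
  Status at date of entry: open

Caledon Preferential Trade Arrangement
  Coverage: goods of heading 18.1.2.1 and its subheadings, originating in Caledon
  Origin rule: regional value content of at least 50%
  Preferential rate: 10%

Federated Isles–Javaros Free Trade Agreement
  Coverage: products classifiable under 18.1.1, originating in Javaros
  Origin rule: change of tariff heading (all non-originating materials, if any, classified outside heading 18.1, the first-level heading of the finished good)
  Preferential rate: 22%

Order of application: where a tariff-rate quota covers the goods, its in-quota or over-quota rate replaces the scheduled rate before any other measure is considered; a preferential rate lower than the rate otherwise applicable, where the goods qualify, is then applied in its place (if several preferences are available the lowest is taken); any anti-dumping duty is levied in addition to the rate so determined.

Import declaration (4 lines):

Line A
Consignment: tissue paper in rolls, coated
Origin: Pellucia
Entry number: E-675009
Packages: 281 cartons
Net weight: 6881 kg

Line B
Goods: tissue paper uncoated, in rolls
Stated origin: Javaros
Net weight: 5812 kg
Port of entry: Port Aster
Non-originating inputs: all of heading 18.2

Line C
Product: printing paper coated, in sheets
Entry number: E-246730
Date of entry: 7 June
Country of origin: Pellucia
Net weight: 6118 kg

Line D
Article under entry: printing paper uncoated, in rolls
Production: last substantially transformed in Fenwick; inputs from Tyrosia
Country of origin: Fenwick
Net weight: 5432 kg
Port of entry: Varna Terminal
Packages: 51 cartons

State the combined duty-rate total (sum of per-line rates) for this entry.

104%

Line A: tissue paper → 18.1; coated → 18.1.2; in rolls → 18.1.2.1. Scheduled 36%. No special measure applies. → 36%.
Line B: tissue paper → 18.1; uncoated → 18.1.1; in rolls → 18.1.1.1. Scheduled 20%. Javaros agreement on 18.1.1: CTH met → 22% available; preference 22% not lower than 20% → no reduction. → 20%.
Line C: printing paper → 18.2; coated → 18.2.2; in sheets → 18.2.2.2. Scheduled 5%. No special measure applies. → 5%.
Line D: printing paper → 18.2; uncoated → 18.2.1; in rolls → 18.2.1.1. Scheduled 28%. quota on 18.2.1 open → in-quota 3%; Fenwick agreement on 18.1.2: 18.2.1.1 not covered; anti-dumping (Fenwick, 18.2.1): +40%; total 3% + 40% = 43%. → 43%.
Sum: 36% + 20% + 5% + 43% = 104%.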